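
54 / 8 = 27/4 = 6.75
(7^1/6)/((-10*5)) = -7/300 = -0.02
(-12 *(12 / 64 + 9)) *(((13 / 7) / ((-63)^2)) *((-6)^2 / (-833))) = 13/5831 = 0.00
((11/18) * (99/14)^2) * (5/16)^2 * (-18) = -2695275/50176 = -53.72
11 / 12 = 0.92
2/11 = 0.18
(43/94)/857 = 43/80558 = 0.00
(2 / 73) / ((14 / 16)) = 16/511 = 0.03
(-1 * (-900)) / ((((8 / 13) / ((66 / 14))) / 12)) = 579150/7 = 82735.71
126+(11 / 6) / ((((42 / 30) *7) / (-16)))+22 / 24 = 24289/196 = 123.92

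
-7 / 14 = -1/2 = -0.50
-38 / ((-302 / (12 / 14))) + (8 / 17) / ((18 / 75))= 111514/53907 = 2.07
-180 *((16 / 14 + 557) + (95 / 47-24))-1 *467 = -31905283/329 = -96976.54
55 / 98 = 0.56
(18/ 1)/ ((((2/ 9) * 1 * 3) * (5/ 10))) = 54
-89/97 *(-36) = 3204/97 = 33.03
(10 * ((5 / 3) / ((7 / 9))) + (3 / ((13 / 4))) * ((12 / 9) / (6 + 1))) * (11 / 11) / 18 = 983/819 = 1.20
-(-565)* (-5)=-2825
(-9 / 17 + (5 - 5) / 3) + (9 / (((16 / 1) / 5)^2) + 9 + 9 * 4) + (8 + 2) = 240881/4352 = 55.35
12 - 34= -22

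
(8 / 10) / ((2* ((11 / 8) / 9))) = 144/55 = 2.62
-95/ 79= -1.20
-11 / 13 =-0.85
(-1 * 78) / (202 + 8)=-13/35 = -0.37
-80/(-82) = 40/41 = 0.98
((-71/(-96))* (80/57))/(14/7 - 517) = -71/35226 = 0.00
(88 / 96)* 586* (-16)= -25784/3 = -8594.67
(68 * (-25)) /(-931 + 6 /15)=8500/4653 = 1.83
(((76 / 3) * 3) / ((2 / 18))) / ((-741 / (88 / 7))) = -1056/91 = -11.60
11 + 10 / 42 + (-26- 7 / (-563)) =-174383/11823 = -14.75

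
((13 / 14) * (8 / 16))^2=169/784 = 0.22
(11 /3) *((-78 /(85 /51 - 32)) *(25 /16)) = 825/56 = 14.73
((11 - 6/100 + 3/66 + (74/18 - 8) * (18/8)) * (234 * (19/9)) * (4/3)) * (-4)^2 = 19435936/825 = 23558.71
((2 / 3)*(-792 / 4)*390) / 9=-5720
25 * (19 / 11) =475/11 = 43.18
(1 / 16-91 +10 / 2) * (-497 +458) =53625/16 = 3351.56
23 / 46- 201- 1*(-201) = 1/2 = 0.50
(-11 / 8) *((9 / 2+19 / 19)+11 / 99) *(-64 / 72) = 6.86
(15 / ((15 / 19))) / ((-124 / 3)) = -57/124 = -0.46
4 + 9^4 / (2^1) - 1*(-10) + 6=6601/2 = 3300.50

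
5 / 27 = 0.19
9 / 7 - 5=-26/7 = -3.71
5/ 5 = 1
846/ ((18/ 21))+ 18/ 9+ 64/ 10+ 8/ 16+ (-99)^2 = 107969/10 = 10796.90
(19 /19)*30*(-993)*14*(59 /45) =-546812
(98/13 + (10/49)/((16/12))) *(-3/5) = -4.61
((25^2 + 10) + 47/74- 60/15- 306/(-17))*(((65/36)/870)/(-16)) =-624949/7416576 = -0.08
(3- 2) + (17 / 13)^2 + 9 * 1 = 1979/169 = 11.71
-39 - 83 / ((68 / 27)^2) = -240843/4624 = -52.09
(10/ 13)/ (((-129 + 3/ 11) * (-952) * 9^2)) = 55/709738848 = 0.00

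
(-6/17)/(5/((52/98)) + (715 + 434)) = -156/512023 = 0.00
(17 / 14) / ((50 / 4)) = 0.10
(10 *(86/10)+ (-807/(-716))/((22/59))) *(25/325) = 1402285/204776 = 6.85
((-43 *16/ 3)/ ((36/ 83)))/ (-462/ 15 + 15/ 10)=142760/7911 = 18.05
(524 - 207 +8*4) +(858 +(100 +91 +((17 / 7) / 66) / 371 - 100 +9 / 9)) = 222651215/171402 = 1299.00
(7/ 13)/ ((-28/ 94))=-47/26 = -1.81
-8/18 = -4/9 = -0.44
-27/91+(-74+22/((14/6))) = -5903/91 = -64.87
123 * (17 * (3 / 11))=6273/11 = 570.27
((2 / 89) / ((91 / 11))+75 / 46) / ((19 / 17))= 1.46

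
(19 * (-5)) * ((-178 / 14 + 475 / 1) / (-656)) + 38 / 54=67.65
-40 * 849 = -33960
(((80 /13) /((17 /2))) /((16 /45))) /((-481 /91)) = -3150/8177 = -0.39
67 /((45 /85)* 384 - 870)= -1139/11334 = -0.10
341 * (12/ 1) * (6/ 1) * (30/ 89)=736560/89 = 8275.96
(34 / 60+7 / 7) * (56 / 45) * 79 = 103964/675 = 154.02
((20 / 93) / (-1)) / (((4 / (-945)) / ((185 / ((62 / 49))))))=14277375/1922 = 7428.39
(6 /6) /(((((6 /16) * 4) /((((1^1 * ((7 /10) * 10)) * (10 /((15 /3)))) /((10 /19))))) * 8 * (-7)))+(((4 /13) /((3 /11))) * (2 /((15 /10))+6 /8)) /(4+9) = -0.14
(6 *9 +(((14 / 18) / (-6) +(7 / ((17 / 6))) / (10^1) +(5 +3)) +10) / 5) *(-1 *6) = -1322459/3825 = -345.74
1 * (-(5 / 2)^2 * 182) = -2275/2 = -1137.50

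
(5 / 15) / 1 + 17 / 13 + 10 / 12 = 193/78 = 2.47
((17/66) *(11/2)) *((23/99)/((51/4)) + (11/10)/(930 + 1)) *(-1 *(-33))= 912059/1005480 = 0.91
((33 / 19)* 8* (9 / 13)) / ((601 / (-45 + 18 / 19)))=-1988712/2820493 = -0.71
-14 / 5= -2.80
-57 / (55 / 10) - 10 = -224/11 = -20.36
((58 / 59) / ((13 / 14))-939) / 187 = -719401/143429 = -5.02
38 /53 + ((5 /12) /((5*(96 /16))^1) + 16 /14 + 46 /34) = 1465243/454104 = 3.23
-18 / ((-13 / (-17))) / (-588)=51/1274 = 0.04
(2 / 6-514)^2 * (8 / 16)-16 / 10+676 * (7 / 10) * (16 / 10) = 59707009/450 = 132682.24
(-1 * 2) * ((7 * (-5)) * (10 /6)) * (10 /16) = 72.92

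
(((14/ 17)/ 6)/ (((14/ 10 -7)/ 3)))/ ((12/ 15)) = -25/272 = -0.09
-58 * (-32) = 1856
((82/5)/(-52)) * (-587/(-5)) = -24067/650 = -37.03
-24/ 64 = -3/8 = -0.38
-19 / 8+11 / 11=-11/8 = -1.38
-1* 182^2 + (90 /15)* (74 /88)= -728617/22 = -33118.95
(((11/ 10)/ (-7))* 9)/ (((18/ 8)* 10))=-11/175 = -0.06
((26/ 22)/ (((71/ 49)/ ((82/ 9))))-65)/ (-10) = 5.76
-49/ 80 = -0.61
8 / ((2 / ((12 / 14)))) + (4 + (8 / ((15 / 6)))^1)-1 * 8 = 92/35 = 2.63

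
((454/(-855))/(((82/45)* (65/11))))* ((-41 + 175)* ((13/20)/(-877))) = 167299/34159150 = 0.00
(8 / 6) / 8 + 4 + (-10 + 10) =25/6 = 4.17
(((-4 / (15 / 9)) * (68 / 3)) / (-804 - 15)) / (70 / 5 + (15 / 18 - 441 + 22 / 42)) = -544/3486015 = 0.00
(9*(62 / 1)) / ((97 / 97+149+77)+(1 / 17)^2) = 26877/10934 = 2.46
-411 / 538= -0.76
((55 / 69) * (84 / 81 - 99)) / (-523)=6325/42363 = 0.15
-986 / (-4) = 493/2 = 246.50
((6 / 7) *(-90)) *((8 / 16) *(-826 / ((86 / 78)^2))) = 48459060/1849 = 26208.25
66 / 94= 33/47 = 0.70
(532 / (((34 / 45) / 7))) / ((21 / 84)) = 335160/17 = 19715.29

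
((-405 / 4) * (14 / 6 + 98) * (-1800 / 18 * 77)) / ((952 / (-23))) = -257016375/136 = -1889826.29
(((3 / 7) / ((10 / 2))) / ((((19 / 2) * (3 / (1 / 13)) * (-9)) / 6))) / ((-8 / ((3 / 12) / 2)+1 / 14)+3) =8/3160365 = 0.00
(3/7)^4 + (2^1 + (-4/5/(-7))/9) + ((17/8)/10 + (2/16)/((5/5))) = 824231/345744 = 2.38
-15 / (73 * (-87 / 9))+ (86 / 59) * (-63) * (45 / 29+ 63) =-740399553/124903 = -5927.80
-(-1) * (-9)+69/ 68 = -7.99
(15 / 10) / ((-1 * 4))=-0.38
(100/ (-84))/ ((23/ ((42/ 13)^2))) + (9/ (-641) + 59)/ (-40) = -20081147/9966268 = -2.01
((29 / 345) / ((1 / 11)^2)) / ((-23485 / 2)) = -638/736575 = 0.00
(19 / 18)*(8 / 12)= 19/27 = 0.70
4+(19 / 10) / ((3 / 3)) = 59/10 = 5.90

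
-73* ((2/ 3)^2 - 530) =347918/9 = 38657.56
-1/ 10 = -0.10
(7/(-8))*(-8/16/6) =7/96 = 0.07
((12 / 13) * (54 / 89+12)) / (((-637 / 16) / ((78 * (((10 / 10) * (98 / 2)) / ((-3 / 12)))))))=5170176/1157 = 4468.61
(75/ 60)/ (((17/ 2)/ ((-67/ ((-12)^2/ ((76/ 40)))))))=-1273/9792 = -0.13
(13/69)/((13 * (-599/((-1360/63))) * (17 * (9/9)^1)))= 80/2603853 = 0.00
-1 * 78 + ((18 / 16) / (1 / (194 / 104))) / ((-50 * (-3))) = -1622109/20800 = -77.99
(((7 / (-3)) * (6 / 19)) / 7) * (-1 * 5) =10/19 = 0.53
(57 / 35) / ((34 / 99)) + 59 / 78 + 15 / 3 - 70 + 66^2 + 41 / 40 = 797792249/185640 = 4297.52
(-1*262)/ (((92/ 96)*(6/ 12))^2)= -603648/529 = -1141.11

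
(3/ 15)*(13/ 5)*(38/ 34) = 247/425 = 0.58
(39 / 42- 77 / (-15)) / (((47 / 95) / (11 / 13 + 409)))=21478056/4277 = 5021.76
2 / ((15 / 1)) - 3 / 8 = -29/120 = -0.24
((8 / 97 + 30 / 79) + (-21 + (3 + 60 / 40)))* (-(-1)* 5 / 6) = -1228975/91956 = -13.36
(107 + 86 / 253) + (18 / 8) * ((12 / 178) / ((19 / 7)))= 91892791/855646 = 107.40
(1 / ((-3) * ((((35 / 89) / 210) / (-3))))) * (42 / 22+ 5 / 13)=175152/143 = 1224.84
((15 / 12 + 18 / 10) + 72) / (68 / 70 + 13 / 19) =199633/4404 = 45.33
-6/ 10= -0.60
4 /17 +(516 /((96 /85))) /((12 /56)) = 434993/204 = 2132.32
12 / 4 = 3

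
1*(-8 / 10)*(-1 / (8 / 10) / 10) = 1/10 = 0.10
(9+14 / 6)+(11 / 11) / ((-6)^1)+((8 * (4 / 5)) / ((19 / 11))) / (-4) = 5837/570 = 10.24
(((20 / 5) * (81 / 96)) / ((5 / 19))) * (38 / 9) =1083/20 = 54.15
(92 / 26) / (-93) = -46/1209 = -0.04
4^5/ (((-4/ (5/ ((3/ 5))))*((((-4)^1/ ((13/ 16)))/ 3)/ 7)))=9100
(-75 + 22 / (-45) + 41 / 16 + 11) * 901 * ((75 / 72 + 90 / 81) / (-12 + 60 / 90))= 73256441/6912 = 10598.44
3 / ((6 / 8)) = 4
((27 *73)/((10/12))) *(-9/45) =-11826/25 = -473.04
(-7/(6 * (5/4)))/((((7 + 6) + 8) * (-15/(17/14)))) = 17/4725 = 0.00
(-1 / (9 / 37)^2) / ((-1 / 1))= 1369/81 = 16.90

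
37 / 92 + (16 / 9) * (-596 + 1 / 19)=-1059.06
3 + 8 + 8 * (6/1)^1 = 59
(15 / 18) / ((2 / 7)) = 35/12 = 2.92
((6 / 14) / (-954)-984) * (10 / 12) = -10951925/13356 = -820.00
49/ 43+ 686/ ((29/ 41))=1210839/1247 = 971.00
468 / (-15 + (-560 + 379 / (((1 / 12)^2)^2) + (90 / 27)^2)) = 324/5440417 = 0.00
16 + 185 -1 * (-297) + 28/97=48334/97 = 498.29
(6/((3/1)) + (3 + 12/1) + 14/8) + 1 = 79/4 = 19.75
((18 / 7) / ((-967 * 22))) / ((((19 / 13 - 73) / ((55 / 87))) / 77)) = 143/1738666 = 0.00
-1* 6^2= -36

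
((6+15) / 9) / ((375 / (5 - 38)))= -77/375 = -0.21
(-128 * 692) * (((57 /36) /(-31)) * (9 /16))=78888/31 = 2544.77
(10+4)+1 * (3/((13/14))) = 224/13 = 17.23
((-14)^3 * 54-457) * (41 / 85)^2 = -249852073/7225 = -34581.60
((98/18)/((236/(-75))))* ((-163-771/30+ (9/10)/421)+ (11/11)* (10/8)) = 386686195/1192272 = 324.33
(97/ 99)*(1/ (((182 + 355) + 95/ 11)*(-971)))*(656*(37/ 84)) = -294298/550740519 = 0.00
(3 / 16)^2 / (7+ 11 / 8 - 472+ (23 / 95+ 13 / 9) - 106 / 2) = -7695/112709728 = 0.00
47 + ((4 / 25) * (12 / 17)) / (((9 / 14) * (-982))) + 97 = 90147488/626025 = 144.00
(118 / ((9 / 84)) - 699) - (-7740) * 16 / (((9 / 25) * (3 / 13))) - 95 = 1490974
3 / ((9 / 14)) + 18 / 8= 83/12 = 6.92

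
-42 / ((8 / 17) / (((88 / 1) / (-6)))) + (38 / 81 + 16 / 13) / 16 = 11027911/8424 = 1309.11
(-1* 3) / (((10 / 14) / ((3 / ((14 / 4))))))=-18/5 = -3.60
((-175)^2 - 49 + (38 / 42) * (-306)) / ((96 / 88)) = 27774.21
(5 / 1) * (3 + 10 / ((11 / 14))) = 865/11 = 78.64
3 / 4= 0.75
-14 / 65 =-0.22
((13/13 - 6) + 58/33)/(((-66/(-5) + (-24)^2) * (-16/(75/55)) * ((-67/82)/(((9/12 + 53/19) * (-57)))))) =29502575/254754368 = 0.12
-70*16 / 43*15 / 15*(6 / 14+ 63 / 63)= -1600/43 = -37.21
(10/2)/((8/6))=15/4 = 3.75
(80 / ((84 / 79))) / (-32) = -395/168 = -2.35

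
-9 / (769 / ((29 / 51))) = -87/13073 = -0.01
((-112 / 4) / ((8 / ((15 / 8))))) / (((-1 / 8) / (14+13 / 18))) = 9275/12 = 772.92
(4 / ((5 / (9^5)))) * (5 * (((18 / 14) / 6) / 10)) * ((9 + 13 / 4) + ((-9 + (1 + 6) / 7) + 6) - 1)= 6554439/140 = 46817.42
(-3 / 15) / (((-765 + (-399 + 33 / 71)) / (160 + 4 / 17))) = 64468/2340645 = 0.03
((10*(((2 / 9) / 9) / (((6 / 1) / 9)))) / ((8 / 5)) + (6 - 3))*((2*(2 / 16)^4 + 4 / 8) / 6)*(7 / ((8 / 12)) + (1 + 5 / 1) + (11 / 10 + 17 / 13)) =87928805/17252352 = 5.10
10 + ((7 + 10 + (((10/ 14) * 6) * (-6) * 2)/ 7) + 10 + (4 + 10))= 2139/49 = 43.65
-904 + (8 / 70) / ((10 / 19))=-158162/175 = -903.78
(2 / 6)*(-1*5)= -5/3 = -1.67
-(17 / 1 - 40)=23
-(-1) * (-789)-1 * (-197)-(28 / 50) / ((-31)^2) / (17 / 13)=-241787782/408425 = -592.00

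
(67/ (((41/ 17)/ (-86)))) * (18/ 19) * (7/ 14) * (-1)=881586/779 = 1131.69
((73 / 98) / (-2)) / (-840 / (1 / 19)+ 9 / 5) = 365/15639036 = 0.00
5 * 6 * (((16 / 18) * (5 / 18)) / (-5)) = -40/27 = -1.48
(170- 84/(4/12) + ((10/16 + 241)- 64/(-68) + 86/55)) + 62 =1676491/7480 = 224.13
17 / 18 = 0.94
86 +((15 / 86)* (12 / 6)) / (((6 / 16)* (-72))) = 33277/387 = 85.99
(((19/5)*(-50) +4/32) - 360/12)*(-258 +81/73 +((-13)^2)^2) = -454305725/73 = -6223366.10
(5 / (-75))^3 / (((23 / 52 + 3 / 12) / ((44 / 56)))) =-143/425250 = 0.00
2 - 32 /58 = 1.45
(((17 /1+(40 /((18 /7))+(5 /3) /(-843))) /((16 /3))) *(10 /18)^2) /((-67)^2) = 257275/613044774 = 0.00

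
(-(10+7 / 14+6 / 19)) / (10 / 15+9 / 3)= -1233/418 = -2.95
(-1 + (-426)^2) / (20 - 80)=-3024.58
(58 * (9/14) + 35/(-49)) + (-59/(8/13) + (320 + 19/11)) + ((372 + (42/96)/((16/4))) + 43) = 3338883/4928 = 677.53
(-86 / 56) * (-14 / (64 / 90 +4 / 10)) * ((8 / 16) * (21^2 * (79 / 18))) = 1498077/80 = 18725.96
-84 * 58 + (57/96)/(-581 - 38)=-96504595/19808 = -4872.00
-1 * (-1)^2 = -1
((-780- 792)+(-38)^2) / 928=-4/29 = -0.14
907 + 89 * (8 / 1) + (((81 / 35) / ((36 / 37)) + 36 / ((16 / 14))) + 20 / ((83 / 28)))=19284849/11620 = 1659.63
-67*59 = -3953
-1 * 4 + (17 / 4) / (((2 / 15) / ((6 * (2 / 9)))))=77/2 = 38.50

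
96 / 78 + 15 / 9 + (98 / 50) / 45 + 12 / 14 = 388834/102375 = 3.80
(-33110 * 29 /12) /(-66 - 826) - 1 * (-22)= 597839/5352 = 111.70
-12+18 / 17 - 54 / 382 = -35985/3247 = -11.08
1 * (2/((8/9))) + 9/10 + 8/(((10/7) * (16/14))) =161/20 = 8.05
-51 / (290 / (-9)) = 459/290 = 1.58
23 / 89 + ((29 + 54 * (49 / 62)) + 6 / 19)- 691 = -32435408/52421 = -618.75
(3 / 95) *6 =18/95 = 0.19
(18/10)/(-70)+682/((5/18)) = 859311/350 = 2455.17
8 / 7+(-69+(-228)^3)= -82966939/7 = -11852419.86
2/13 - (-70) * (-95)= -86448/13 = -6649.85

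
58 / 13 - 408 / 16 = -547/26 = -21.04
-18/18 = -1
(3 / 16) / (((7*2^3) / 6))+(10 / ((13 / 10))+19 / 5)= 335241/29120 = 11.51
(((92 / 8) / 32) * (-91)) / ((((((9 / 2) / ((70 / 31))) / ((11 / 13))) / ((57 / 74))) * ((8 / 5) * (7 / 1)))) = -841225/880896 = -0.95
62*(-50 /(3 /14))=-43400/3 = -14466.67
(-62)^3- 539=-238867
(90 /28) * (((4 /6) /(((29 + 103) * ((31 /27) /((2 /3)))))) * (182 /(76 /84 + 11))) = 2457/17050 = 0.14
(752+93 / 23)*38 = 660782/23 = 28729.65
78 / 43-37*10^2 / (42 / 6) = -158554/301 = -526.76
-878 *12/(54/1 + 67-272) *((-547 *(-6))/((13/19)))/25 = 657003888/49075 = 13387.75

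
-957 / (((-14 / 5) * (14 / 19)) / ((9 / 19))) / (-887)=-43065/173852 = -0.25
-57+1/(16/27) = -885/16 = -55.31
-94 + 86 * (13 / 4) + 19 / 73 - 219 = -4853/146 = -33.24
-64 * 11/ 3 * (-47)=33088/3 = 11029.33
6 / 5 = 1.20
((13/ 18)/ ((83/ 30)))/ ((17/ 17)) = 0.26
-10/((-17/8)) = 80/17 = 4.71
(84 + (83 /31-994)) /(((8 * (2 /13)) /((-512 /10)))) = 37744.62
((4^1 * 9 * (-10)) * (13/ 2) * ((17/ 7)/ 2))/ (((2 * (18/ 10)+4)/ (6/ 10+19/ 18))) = -164645/266 = -618.97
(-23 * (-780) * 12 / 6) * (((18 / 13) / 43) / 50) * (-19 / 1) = -94392/215 = -439.03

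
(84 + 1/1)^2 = 7225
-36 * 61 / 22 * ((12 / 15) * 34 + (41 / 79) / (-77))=-908137134/334565 = -2714.38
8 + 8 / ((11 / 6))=136/11 = 12.36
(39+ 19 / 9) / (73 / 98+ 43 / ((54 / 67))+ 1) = 54390/72893 = 0.75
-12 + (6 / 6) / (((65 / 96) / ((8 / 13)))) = -9372/845 = -11.09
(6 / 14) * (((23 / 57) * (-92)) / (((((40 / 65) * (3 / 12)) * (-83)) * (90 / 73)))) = 502021/496755 = 1.01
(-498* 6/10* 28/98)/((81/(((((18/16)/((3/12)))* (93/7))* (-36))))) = 555768/245 = 2268.44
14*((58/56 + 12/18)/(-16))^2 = 20449/129024 = 0.16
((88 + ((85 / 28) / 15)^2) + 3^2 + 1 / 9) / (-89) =-685505/627984 = -1.09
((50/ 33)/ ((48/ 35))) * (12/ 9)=875/594 = 1.47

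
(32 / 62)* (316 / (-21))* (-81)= 136512/217 = 629.09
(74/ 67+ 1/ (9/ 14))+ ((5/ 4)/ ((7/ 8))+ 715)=3035273/4221 = 719.09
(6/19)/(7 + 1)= 3/76 = 0.04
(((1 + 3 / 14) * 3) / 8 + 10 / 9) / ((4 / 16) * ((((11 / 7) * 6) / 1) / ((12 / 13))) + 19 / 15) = 7895/19254 = 0.41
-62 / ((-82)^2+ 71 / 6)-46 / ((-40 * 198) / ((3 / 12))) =-992587/128034720 = -0.01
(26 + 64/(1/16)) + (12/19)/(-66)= 219448/209 = 1049.99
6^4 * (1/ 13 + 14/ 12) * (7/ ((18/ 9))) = 5640.92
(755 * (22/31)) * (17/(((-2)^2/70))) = 4941475/31 = 159402.42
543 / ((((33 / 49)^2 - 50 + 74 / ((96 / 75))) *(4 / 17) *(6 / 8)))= 372.25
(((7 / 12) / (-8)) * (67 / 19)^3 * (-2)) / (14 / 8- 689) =-2105341/226264692 = -0.01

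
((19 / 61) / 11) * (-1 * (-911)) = 17309/671 = 25.80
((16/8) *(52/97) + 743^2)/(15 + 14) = 19036.21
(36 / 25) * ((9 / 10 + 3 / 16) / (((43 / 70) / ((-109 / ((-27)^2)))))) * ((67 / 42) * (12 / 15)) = -211787/435375 = -0.49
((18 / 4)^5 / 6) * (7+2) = 177147/64 = 2767.92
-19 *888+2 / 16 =-134975/8 = -16871.88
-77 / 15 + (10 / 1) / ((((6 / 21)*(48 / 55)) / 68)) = 54439/20 = 2721.95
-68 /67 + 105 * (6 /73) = 37246/4891 = 7.62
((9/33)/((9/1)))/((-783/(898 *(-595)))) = 534310/25839 = 20.68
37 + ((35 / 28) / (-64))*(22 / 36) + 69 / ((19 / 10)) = 6417899/87552 = 73.30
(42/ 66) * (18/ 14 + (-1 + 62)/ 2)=445/22 = 20.23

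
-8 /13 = -0.62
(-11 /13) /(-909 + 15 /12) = 44/47203 = 0.00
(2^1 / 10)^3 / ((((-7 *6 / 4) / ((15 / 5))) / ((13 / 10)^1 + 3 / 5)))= -19/4375 = 0.00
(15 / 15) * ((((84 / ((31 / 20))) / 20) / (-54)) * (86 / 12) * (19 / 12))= -5719/10044 = -0.57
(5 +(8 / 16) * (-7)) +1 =2.50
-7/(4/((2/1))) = -3.50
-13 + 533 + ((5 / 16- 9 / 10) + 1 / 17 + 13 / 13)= 707841/1360 = 520.47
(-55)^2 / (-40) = -605/8 = -75.62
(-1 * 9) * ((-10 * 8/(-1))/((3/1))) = -240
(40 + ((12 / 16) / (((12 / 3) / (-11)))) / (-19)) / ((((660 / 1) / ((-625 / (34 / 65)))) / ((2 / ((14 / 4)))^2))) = -99068125/4178328 = -23.71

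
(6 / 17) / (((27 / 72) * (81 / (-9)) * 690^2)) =-4/18210825 = 0.00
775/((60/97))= 15035/12 = 1252.92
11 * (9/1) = 99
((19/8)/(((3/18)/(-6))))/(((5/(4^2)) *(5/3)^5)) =-332424/15625 = -21.28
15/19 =0.79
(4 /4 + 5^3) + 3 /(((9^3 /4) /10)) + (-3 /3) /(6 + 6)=122551/972 = 126.08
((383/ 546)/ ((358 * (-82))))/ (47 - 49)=383/32056752 = 0.00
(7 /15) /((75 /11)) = 77/1125 = 0.07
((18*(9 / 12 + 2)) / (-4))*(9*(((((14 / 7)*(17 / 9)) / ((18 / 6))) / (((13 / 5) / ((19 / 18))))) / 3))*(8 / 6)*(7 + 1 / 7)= -444125/2457 = -180.76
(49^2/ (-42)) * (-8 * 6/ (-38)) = -1372/19 = -72.21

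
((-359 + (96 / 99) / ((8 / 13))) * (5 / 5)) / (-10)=2359/66 = 35.74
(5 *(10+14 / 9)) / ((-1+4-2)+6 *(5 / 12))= 1040/63 = 16.51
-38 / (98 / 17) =-323/49 = -6.59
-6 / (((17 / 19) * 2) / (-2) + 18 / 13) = -1482/121 = -12.25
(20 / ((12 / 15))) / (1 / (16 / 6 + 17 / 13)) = 3875/39 = 99.36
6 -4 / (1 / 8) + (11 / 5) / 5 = -639/25 = -25.56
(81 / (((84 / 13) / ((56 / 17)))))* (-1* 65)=-45630/17 = -2684.12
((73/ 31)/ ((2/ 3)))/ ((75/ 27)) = 1971/1550 = 1.27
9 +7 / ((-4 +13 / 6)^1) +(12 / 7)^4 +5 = 497008/26411 = 18.82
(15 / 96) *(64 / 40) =1/4 = 0.25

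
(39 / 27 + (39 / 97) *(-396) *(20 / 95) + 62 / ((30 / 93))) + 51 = 17509667/82935 = 211.13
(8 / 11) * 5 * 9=360/11 = 32.73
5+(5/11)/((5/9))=64/11 = 5.82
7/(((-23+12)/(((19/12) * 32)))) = -32.24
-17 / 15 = -1.13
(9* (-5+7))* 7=126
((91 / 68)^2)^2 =68574961/21381376 = 3.21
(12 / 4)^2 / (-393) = -3/131 = -0.02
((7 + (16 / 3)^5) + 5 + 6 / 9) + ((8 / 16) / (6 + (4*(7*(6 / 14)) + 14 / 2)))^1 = 52582943/12150 = 4327.81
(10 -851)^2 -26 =707255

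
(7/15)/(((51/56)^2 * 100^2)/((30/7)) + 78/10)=392/1632177 = 0.00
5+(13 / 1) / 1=18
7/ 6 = 1.17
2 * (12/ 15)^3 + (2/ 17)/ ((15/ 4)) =1.06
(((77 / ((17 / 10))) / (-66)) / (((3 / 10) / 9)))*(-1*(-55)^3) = -58231250/17 = -3425367.65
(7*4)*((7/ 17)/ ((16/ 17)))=49/4 = 12.25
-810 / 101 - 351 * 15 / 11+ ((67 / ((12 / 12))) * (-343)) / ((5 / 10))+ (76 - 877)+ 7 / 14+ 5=-104976515/2222 = -47244.16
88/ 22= 4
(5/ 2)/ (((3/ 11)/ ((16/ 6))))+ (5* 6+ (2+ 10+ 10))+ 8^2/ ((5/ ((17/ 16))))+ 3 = 4187/45 = 93.04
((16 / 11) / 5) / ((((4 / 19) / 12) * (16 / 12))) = 684/55 = 12.44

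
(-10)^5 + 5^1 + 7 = -99988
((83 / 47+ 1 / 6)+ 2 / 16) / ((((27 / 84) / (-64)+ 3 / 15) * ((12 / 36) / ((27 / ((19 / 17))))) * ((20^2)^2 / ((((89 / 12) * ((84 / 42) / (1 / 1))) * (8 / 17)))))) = 13013847/390017750 = 0.03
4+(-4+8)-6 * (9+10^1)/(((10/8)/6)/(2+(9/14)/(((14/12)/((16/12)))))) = -364664/245 = -1488.42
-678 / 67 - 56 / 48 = -4537/402 = -11.29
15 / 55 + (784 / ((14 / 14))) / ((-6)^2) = 2183/99 = 22.05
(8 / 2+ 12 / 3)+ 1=9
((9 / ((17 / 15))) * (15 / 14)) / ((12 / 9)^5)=492075/243712 = 2.02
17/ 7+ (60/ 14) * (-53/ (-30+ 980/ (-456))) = 6959/733 = 9.49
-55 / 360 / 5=-11/360 = -0.03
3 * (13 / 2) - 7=25/2 = 12.50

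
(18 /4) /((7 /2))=9/7 = 1.29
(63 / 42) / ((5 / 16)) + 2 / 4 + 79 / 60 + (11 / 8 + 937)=113399/120 = 944.99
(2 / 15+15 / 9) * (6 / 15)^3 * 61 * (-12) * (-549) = 28934496/625 = 46295.19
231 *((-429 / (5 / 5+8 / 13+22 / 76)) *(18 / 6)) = -146864718/941 = -156073.03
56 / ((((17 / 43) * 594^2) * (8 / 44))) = 301/136323 = 0.00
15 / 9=5/3 = 1.67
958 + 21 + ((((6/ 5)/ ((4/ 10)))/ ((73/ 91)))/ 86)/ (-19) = 116776805/119282 = 979.00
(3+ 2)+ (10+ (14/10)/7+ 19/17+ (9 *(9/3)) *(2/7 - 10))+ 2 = -145161/595 = -243.97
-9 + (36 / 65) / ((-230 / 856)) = -82683/7475 = -11.06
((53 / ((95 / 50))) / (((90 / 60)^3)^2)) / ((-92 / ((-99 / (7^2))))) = 93280/1734453 = 0.05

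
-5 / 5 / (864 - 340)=-1/524 = 0.00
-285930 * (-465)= 132957450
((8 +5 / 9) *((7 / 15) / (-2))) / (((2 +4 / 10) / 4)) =-539/162 = -3.33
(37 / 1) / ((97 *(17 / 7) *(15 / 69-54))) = -5957/2039813 = 0.00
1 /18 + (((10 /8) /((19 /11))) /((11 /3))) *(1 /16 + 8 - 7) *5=12083/10944 = 1.10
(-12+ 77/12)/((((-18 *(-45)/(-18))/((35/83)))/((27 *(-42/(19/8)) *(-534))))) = 21037464/1577 = 13340.18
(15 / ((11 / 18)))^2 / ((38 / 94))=3426300/2299 = 1490.34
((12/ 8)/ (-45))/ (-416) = 1/12480 = 0.00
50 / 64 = 25/32 = 0.78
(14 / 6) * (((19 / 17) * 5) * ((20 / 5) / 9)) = 2660/459 = 5.80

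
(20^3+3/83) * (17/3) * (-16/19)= -180608816/4731 = -38175.61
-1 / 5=-0.20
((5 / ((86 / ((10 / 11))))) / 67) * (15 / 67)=375/2123297 = 0.00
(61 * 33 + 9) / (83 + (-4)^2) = 674/33 = 20.42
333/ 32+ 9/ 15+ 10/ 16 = 1861/160 = 11.63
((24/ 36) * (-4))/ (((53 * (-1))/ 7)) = 56/159 = 0.35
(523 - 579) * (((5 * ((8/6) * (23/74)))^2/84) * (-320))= 33856000/36963 = 915.94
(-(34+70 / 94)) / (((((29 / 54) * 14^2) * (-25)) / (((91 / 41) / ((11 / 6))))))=1719549/107574775 = 0.02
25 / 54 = 0.46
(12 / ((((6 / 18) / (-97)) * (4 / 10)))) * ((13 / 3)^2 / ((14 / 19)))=-1557335/7 = -222476.43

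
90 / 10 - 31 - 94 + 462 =346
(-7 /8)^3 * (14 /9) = -1.04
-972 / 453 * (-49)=15876/151 = 105.14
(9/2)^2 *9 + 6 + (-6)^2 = 897/4 = 224.25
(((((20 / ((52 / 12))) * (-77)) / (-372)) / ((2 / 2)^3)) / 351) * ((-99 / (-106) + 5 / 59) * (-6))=-2452835/147441177 = -0.02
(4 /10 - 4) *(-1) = 18/5 = 3.60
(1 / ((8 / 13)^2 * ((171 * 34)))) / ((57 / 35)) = 5915/21209472 = 0.00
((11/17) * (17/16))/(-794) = -11/12704 = 0.00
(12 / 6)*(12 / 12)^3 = 2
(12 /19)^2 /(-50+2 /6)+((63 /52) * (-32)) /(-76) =351090/699257 = 0.50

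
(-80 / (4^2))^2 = 25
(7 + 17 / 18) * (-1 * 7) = -1001/18 = -55.61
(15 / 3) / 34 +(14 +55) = 2351/34 = 69.15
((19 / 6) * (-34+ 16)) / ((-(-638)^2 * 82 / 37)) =2109/33377608 = 0.00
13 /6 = 2.17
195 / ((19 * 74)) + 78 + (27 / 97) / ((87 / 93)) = 310221441/3955078 = 78.44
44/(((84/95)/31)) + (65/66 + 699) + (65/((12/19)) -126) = 2050837/924 = 2219.52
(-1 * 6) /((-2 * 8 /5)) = 15/8 = 1.88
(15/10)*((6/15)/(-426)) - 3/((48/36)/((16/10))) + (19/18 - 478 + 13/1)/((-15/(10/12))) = 2550371/115020 = 22.17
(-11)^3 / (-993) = 1331/993 = 1.34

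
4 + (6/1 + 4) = 14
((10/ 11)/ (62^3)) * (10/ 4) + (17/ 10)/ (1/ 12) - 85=-846779259/13108040 = -64.60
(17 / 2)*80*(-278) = -189040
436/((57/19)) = 145.33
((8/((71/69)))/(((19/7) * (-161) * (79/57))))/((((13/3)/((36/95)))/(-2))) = 15552/6927115 = 0.00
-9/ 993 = -3/331 = -0.01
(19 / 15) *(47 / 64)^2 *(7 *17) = 4994549/61440 = 81.29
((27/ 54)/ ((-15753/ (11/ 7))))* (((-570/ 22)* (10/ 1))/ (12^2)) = 475/5293008 = 0.00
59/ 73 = 0.81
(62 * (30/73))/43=1860/3139 = 0.59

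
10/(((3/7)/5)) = 350/3 = 116.67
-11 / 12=-0.92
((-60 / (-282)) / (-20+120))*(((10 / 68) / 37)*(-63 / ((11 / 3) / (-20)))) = 945/325193 = 0.00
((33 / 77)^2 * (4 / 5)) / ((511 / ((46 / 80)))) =207/1251950 = 0.00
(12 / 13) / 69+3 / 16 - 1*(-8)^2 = -63.80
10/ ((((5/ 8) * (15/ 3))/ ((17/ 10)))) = 5.44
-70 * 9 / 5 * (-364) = 45864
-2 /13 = -0.15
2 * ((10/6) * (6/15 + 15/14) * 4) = 412/21 = 19.62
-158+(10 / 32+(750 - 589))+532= 8565/16 = 535.31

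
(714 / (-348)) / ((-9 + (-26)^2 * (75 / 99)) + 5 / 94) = -184569/45264563 = 0.00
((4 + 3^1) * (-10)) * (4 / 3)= -280/3 = -93.33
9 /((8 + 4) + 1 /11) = 99/133 = 0.74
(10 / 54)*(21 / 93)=35/837 = 0.04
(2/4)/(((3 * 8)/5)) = 5/48 = 0.10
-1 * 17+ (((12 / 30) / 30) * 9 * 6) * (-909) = -16787/25 = -671.48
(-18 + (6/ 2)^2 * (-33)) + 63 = -252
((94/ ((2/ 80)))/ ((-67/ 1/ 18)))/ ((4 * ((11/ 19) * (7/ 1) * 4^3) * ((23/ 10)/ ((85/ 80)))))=-3415725/7594048 = -0.45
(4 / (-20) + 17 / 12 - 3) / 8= -107/480 = -0.22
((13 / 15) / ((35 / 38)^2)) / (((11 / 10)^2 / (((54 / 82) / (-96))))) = -14079/2430890 = -0.01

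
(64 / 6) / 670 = 16/1005 = 0.02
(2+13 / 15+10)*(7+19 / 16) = 25283/240 = 105.35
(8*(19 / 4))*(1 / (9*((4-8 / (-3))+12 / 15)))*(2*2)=95/42 = 2.26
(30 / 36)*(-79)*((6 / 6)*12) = -790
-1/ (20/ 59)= -59/20 = -2.95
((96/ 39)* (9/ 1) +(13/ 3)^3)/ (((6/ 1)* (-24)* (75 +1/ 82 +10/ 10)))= -1489817/157520376 = -0.01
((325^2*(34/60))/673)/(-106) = -359125/428028 = -0.84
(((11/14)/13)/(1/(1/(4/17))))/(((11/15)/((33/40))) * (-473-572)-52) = -1683/6426784 = 0.00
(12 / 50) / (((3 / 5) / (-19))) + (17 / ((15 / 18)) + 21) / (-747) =-3177/415 = -7.66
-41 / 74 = -0.55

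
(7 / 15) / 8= 0.06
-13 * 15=-195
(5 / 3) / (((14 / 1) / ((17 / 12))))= 85/504 = 0.17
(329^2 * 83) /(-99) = -8984003/99 = -90747.51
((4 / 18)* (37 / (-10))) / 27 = -37/1215 = -0.03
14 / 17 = 0.82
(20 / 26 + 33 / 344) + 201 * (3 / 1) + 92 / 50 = 67717837/111800 = 605.71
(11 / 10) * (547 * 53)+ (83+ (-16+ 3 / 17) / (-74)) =31973.31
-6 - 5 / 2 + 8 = -1/2 = -0.50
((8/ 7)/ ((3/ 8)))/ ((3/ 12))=256/21 = 12.19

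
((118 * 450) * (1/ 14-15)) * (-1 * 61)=338485950/7 = 48355135.71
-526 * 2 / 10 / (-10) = 263/25 = 10.52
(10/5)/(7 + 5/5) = 1/4 = 0.25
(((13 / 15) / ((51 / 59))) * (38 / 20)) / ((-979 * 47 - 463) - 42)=-14573/355862700 = 0.00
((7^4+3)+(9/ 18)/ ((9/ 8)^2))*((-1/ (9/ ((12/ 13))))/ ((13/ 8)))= -6232192/41067 = -151.76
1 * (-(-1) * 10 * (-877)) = -8770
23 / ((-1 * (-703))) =0.03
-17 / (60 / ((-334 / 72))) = 2839/2160 = 1.31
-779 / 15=-51.93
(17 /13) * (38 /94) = 323/611 = 0.53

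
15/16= 0.94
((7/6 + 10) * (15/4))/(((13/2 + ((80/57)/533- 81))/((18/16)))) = -91598715/144851488 = -0.63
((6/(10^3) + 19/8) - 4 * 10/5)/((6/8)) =-1873/250 = -7.49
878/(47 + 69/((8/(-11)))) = -7024/383 = -18.34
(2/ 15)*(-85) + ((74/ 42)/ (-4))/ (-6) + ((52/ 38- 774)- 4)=-7544849/9576 = -787.89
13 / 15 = 0.87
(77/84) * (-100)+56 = -107/3 = -35.67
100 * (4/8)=50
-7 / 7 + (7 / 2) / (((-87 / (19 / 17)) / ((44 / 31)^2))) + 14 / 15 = -1117493/7106595 = -0.16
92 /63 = 1.46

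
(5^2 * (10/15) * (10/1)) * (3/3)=500/3 = 166.67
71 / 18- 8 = -73/18 = -4.06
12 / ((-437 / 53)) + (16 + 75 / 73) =496763/31901 = 15.57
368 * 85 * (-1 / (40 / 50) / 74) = -19550/37 = -528.38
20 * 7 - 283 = -143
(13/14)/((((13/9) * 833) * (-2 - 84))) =-9/1002932 = 0.00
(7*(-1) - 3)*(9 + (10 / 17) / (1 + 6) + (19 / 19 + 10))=-23900/119 = -200.84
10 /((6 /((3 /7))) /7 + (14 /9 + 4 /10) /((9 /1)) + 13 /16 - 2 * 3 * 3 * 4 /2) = -64800/213647 = -0.30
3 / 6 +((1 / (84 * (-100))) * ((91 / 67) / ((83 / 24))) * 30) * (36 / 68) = 471983/945370 = 0.50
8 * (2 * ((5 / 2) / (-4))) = -10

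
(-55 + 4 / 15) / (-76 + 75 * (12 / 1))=-821/12360 = -0.07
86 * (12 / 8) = 129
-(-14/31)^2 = -196/961 = -0.20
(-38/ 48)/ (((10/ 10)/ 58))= -551/12 = -45.92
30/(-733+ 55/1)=-5/113 = -0.04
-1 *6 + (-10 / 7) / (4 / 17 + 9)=-6764/1099 = -6.15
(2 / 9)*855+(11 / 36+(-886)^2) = 28266707/36 = 785186.31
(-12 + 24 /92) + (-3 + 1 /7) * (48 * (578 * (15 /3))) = -63813090/161 = -396354.60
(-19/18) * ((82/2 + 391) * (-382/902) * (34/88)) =370158/4961 = 74.61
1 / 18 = 0.06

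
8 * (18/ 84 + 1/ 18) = 136/63 = 2.16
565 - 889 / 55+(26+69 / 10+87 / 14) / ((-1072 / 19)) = 548.14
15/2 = 7.50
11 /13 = 0.85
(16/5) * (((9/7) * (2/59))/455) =288/939575 = 0.00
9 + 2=11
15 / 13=1.15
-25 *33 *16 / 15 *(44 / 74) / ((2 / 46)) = -445280/37 = -12034.59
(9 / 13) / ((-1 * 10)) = -9/130 = -0.07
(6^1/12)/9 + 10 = 181/18 = 10.06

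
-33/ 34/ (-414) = 11/4692 = 0.00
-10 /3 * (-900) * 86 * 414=106812000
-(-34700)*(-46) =-1596200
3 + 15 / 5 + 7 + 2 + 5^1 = 20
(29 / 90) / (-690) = -29/62100 = 0.00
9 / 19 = 0.47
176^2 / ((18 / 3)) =15488/3 = 5162.67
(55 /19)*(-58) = -3190/19 = -167.89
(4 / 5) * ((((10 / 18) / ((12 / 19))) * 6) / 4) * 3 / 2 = 19/12 = 1.58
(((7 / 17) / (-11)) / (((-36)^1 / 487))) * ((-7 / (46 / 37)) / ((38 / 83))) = -73283273/11767536 = -6.23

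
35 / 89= 0.39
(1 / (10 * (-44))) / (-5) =1/2200 = 0.00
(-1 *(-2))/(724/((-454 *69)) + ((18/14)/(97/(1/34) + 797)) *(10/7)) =-69841317/791416 = -88.25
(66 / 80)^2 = 0.68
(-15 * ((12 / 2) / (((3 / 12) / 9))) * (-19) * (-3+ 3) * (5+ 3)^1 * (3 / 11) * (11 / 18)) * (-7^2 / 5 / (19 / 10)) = 0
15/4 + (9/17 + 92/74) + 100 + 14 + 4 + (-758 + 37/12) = -2382881/3774 = -631.39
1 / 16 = 0.06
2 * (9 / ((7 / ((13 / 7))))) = 234/49 = 4.78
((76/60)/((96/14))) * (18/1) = 133/40 = 3.32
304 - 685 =-381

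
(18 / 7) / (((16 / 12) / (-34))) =-459/7 = -65.57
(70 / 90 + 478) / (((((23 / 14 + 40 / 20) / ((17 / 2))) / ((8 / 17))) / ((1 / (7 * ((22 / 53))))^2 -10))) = -224404102/43197 = -5194.90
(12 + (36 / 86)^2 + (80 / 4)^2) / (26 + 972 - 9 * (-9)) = 0.38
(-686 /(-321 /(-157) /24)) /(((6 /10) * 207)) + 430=24264130/66447 = 365.17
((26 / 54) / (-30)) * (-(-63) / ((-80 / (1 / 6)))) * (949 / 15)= 86359/648000 = 0.13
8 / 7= 1.14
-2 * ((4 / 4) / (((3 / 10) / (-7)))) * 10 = 466.67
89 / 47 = 1.89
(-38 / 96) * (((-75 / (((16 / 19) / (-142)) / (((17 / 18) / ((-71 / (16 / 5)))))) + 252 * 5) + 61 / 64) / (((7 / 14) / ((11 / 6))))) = -1048.80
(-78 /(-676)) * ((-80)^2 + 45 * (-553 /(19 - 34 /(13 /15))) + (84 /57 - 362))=108977535/129922 = 838.79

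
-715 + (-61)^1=-776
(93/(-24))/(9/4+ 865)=-31/6938 = 0.00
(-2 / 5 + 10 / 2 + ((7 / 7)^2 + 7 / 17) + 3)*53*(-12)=-487176/85 = -5731.48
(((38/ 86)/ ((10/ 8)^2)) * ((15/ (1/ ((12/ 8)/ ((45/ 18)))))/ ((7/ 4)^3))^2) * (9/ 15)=302579712/632363375 = 0.48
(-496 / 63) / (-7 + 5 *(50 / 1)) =-496/15309 = -0.03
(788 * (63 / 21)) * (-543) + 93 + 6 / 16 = -10268469/8 = -1283558.62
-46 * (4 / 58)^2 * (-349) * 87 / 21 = 64216/203 = 316.33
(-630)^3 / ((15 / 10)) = -166698000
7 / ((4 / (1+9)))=35/2 = 17.50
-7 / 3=-2.33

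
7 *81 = 567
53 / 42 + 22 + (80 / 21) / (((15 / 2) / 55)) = 6451/126 = 51.20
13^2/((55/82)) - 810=-30692/55 = -558.04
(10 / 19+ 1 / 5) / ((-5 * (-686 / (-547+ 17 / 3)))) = -2668/23275 = -0.11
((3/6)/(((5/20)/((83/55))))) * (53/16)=4399/440 = 10.00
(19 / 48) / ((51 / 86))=817/1224 = 0.67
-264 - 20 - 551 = -835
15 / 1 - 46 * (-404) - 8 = 18591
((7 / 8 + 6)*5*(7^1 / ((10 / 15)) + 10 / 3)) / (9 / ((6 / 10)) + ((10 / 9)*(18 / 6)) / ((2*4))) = 4565/148 = 30.84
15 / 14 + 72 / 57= 621/266 = 2.33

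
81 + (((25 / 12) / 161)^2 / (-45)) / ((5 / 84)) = 32393819/399924 = 81.00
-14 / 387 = -0.04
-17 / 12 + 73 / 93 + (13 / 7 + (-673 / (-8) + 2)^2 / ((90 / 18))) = 309298651/208320 = 1484.73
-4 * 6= -24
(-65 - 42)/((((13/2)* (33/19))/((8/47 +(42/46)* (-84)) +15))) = 270425594/463749 = 583.13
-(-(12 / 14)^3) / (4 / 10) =540/343 = 1.57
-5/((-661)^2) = -5/436921 = 0.00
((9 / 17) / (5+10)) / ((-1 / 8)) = -24/85 = -0.28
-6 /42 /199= -1/1393 = 0.00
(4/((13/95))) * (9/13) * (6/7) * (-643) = -13194360/1183 = -11153.31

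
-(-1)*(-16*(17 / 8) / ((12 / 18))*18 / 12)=-153/2 = -76.50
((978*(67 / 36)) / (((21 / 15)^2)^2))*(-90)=-102384375/2401 = -42642.39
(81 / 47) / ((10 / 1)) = 81/470 = 0.17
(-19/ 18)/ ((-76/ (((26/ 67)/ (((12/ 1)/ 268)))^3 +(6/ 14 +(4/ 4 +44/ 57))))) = 1172755/129276 = 9.07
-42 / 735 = -2/35 = -0.06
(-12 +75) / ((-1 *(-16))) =63/16 = 3.94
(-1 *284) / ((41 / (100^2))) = -2840000/41 = -69268.29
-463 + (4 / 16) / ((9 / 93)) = -5525/12 = -460.42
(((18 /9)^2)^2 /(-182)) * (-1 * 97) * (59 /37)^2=2701256/124579 = 21.68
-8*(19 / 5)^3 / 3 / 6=-27436/1125 = -24.39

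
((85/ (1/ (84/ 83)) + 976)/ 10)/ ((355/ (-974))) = -42928076/147325 = -291.38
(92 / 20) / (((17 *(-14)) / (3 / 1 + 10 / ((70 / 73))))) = -1081/4165 = -0.26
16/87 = 0.18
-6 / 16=-3/8 = -0.38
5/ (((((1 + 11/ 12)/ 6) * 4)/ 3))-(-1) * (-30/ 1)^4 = 18630270/23 = 810011.74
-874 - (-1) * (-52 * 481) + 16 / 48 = -77657/3 = -25885.67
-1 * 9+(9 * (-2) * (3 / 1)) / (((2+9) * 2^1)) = -126/11 = -11.45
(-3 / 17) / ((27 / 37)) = -37/153 = -0.24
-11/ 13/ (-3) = 11/39 = 0.28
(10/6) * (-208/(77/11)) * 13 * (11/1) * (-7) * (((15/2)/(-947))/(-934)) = 185900/442249 = 0.42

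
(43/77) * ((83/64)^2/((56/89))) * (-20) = -131821015/4415488 = -29.85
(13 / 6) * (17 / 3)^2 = 3757/54 = 69.57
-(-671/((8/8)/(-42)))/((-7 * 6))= 671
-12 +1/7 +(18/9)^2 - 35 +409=2563/7 = 366.14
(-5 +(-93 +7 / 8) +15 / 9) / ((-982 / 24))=2291/982 = 2.33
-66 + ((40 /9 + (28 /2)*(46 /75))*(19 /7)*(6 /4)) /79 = -2709496/41475 = -65.33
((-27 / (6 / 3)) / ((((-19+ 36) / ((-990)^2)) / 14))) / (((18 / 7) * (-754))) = 36018675/6409 = 5620.01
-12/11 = -1.09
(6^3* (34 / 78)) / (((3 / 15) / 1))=6120/13 = 470.77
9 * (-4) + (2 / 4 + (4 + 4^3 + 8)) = 81/2 = 40.50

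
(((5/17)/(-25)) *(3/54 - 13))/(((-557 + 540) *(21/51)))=-233/10710 = -0.02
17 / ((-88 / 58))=-493/44 = -11.20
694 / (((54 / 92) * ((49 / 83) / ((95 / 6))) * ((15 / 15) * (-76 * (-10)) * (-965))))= -662423/15320340 = -0.04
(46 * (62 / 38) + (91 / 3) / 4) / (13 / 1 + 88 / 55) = 94205/16644 = 5.66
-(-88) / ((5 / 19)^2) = 31768/25 = 1270.72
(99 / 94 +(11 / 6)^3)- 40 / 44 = 704219/111672 = 6.31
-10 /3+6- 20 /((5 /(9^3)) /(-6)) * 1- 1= 52493/3 = 17497.67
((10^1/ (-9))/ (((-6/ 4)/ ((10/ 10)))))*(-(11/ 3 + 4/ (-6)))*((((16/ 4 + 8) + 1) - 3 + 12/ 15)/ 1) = -24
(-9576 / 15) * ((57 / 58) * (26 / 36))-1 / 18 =-453.17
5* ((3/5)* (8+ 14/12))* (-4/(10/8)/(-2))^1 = 44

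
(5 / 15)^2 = 1/9 = 0.11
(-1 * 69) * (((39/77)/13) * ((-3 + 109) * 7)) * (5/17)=-109710/187 = -586.68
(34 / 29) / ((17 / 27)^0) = 34/29 = 1.17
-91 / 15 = -6.07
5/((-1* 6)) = -0.83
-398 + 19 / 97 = -38587/97 = -397.80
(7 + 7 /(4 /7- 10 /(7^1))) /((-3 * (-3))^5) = -7/354294 = 0.00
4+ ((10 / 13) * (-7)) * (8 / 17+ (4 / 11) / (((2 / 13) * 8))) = -607/4862 = -0.12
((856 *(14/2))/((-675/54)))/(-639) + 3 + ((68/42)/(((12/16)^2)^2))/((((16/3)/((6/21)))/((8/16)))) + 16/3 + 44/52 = 921957422/91584675 = 10.07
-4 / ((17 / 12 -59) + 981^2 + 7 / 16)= -192/46190585 = 0.00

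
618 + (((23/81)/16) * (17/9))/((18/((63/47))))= 677587825/1096416 = 618.00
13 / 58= 0.22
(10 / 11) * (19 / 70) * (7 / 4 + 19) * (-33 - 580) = -966701/308 = -3138.64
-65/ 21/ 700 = -13/2940 = 0.00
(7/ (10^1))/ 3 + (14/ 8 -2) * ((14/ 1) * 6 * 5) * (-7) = 22057/30 = 735.23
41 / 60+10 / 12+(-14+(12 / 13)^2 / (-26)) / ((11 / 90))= -164282803/1450020 = -113.30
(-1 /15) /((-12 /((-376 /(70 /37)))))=-1739/1575 = -1.10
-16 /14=-8/7 = -1.14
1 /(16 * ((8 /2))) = 1/64 = 0.02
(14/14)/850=1/850 = 0.00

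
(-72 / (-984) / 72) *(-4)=-1/246 = 0.00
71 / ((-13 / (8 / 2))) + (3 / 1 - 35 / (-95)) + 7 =-11.48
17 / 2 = 8.50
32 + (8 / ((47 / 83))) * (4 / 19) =31232/893 = 34.97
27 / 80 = 0.34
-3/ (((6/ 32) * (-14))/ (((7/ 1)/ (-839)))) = -8/839 = -0.01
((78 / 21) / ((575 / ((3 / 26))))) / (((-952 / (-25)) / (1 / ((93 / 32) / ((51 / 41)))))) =12/1432417 = 0.00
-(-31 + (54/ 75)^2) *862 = 16421962/625 = 26275.14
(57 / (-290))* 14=-399/145 = -2.75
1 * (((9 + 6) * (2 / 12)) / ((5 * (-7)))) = -1/14 = -0.07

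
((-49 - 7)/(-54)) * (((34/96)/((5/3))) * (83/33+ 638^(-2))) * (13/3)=950271049/395646768 = 2.40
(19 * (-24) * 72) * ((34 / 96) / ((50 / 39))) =-226746/25 = -9069.84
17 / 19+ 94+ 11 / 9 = 16436/171 = 96.12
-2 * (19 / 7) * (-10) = 380/7 = 54.29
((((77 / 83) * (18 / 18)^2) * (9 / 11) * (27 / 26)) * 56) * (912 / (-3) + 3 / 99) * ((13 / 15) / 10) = -1162.85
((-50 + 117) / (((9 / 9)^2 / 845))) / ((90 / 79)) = 49695.39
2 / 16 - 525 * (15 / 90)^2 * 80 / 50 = -557/24 = -23.21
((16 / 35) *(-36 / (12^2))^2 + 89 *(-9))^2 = 785905156/1225 = 641555.23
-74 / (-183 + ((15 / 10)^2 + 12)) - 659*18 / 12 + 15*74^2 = 81151.94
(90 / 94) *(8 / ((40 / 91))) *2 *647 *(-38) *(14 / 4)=-140951538/47 = -2998968.89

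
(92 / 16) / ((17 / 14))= 161/34 = 4.74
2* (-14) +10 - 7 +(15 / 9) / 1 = -70/3 = -23.33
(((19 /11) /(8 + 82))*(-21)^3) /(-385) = 2793/6050 = 0.46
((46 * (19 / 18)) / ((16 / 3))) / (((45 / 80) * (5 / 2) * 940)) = 437/63450 = 0.01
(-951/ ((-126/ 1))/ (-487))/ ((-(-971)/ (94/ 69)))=-14899/685198773 = 0.00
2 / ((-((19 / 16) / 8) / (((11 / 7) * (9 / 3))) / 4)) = -33792/133 = -254.08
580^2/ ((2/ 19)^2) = 30360100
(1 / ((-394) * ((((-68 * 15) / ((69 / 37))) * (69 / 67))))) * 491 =32897/14869560 = 0.00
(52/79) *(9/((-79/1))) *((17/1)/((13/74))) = -45288/6241 = -7.26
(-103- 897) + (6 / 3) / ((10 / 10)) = -998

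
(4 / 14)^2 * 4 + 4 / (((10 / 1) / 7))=3.13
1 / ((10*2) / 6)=3/10 = 0.30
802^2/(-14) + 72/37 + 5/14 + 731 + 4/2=-23417661/518 = -45207.84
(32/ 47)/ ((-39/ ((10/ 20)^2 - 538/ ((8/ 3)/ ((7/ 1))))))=45184/1833 = 24.65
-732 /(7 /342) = -250344/7 = -35763.43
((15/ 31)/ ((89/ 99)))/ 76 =1485/209684 = 0.01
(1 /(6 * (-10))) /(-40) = 1/2400 = 0.00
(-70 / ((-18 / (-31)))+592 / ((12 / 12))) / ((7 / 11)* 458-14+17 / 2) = 93346/56619 = 1.65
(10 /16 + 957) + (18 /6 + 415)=11005/8 = 1375.62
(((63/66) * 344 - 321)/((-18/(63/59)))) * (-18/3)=1701/649 = 2.62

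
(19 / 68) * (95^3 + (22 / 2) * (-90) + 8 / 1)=16271467/68 = 239286.28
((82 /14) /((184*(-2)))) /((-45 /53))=2173/115920 = 0.02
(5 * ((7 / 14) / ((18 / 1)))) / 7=0.02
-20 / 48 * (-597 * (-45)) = -11193.75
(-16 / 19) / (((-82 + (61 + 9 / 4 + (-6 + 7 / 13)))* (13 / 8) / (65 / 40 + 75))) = 39232/23921 = 1.64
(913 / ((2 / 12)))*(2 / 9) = 3652/3 = 1217.33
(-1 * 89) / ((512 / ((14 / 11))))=-0.22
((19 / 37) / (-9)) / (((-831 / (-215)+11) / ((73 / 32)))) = -298205/34056576 = -0.01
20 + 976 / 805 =21.21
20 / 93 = 0.22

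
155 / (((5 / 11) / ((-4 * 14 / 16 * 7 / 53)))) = -16709/106 = -157.63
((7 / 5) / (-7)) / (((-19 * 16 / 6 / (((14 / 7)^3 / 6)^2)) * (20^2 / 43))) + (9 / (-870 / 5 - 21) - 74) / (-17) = 54877703/12597000 = 4.36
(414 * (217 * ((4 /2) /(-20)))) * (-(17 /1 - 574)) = -25019883/5 = -5003976.60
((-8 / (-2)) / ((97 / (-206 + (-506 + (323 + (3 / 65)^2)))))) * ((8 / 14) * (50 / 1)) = -7513216/16393 = -458.32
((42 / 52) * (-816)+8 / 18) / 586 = -38530/34281 = -1.12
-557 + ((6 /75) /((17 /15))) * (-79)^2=-9899/85 = -116.46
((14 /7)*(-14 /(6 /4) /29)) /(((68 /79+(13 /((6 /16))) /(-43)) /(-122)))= 5802076/4031 = 1439.36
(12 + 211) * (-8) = -1784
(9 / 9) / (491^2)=1/241081 = 0.00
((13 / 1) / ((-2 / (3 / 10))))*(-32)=312/5 = 62.40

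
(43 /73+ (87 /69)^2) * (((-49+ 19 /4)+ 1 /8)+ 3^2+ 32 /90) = -52659019/695106 = -75.76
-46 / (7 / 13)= -85.43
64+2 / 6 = 193/3 = 64.33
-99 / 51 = -33/17 = -1.94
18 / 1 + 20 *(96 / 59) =2982/59 = 50.54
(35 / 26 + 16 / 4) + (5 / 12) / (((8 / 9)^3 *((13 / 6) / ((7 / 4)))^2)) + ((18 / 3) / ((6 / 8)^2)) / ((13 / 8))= 51074837/4153344 = 12.30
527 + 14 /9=4757/9 = 528.56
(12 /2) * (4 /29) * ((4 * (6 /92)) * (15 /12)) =180/667 = 0.27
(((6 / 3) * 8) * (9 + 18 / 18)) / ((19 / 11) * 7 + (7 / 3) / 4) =21120/1673 = 12.62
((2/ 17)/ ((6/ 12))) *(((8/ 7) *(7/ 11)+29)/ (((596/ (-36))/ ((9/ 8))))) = -26487/55726 = -0.48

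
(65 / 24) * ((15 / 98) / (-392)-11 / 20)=-1374347/921984 = -1.49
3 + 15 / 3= 8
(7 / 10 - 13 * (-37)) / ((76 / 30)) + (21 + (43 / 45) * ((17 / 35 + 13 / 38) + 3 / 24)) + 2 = 51244817/239400 = 214.06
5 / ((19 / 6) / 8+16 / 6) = 80/49 = 1.63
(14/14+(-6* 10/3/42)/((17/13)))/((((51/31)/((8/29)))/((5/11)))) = 0.05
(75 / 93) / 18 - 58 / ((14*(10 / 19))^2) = -2798351/2734200 = -1.02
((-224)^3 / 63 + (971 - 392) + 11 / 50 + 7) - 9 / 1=-80021851/450 = -177826.34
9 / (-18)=-0.50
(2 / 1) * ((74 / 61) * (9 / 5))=1332/305 = 4.37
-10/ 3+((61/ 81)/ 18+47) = 63727/1458 = 43.71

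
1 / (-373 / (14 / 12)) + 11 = 24611/2238 = 11.00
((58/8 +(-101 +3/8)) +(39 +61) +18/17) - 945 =-127475/136 = -937.32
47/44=1.07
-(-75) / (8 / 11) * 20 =4125/2 = 2062.50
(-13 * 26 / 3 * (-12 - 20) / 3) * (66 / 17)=237952/51 = 4665.73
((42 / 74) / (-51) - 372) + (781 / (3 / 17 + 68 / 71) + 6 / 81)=198969694/628371 = 316.64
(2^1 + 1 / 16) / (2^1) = 33/32 = 1.03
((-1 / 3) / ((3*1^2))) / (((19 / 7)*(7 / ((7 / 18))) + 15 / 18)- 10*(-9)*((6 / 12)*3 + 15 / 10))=-14/40281 = 0.00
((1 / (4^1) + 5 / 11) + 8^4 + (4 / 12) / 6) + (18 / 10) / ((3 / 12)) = 8125841/1980 = 4103.96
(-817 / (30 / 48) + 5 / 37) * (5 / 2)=-241807/74 = -3267.66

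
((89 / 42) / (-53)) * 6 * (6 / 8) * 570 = -76095/742 = -102.55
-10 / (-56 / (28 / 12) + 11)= 10/13 = 0.77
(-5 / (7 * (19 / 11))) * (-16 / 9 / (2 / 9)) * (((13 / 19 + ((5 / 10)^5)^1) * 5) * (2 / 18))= 39875/30324 = 1.31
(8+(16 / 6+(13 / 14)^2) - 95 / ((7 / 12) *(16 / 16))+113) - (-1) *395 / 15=-2351/196 = -11.99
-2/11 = -0.18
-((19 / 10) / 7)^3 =-0.02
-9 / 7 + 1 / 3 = -20/21 = -0.95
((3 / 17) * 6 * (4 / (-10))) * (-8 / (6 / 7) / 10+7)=-1092/425 = -2.57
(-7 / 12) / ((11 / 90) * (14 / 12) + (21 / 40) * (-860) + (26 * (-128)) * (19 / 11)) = 3465/36826343 = 0.00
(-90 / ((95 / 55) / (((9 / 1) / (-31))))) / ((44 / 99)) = 40095/1178 = 34.04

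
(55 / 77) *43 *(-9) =-276.43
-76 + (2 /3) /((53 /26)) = -12032/159 = -75.67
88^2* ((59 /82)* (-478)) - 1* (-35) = -109196709/41 = -2663334.37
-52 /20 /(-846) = 13/4230 = 0.00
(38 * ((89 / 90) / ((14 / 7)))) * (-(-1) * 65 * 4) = 43966/9 = 4885.11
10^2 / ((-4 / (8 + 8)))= -400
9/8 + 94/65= 1337/520 = 2.57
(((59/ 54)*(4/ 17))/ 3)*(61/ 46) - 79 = -2498410/31671 = -78.89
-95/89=-1.07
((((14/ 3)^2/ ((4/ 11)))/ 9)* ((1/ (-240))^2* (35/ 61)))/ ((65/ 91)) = 26411/284601600 = 0.00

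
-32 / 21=-1.52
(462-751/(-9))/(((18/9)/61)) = 299449/18 = 16636.06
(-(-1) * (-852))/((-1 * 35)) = 852/35 = 24.34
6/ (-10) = -3/5 = -0.60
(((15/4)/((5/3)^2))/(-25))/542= -27/271000 = 0.00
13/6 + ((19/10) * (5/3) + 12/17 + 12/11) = 7.13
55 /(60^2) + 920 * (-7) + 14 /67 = -310654783/48240 = -6439.78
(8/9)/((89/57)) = 152/267 = 0.57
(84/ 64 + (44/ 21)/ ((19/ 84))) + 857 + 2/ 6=791533/912 = 867.91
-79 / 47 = -1.68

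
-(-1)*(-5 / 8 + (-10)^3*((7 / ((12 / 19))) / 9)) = -1232.11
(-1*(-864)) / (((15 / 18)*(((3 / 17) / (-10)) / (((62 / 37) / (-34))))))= 107136/37 = 2895.57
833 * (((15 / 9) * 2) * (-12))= -33320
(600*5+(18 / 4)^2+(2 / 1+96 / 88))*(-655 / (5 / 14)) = -121985759/22 = -5544807.23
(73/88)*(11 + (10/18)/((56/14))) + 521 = 1679801/3168 = 530.24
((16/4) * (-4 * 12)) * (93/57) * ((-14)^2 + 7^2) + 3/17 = -24790023/323 = -76749.30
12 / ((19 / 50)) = 600/19 = 31.58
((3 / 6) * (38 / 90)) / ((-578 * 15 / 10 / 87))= -0.02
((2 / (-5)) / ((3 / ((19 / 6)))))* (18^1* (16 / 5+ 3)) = -1178/25 = -47.12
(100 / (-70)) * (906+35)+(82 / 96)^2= -21668873/16128 = -1343.56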